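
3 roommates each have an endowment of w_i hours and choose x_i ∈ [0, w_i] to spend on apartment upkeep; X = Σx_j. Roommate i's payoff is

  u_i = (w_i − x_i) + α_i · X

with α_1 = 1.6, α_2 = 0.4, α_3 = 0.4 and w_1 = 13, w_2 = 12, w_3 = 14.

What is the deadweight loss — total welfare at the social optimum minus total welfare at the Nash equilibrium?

36.4

∂u_i/∂x_i = α_i − 1, so roommate i contributes w_i if α_i > 1, else 0.
α_i > 1 for i ∈ {1}; NE contributions (13, 0, 0), X = 13.
W^NE = Σw_i − X^NE + (Σα_i)·X^NE = 39 + 1.4·13 = 57.2.
Planner: ∂(Σu_j)/∂x_i = Σα_j − 1 = 1.4 > 0, so everyone contributes w_i; X^SO = 39, W^SO = 39 + 1.4·39 = 93.6.
Deadweight loss = 36.4.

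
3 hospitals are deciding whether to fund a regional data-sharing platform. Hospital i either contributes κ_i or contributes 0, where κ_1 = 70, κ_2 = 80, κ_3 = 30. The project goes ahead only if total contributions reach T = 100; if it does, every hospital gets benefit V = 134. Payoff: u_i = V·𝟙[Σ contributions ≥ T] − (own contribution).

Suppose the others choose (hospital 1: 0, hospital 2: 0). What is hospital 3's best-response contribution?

Others' total = 0. Even contributing 30 gives 30 < 100: no benefit either way.
Best response: 0.

0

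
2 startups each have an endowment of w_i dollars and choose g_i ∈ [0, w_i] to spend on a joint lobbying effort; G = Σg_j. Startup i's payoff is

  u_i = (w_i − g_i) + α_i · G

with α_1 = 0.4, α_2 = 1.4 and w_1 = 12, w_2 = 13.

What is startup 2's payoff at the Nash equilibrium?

18.2

∂u_i/∂g_i = α_i − 1, so startup i contributes w_i if α_i > 1, else 0.
α_i > 1 for i ∈ {2}; NE contributions (0, 13), G = 13.
u_2 = (13 − 13) + 1.4·13 = 18.2.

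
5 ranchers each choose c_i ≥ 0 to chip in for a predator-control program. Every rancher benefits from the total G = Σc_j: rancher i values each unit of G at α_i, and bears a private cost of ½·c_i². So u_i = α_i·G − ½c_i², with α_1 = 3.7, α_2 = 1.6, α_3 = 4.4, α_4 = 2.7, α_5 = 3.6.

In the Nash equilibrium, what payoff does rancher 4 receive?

Rancher i's FOC: ∂u_i/∂c_i = α_i − c_i = 0, so c_i* = α_i.
NE contributions = (3.7, 1.6, 4.4, 2.7, 3.6); G = 16.
u_4 = α_4·G − ½·(c_4)² = 2.7·16 − ½·2.7² = 39.555.

39.555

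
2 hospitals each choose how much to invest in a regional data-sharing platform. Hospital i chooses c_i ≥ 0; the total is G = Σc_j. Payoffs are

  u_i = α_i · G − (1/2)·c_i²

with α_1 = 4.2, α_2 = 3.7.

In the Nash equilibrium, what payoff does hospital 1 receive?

Hospital i's FOC: ∂u_i/∂c_i = α_i − c_i = 0, so c_i* = α_i.
NE contributions = (4.2, 3.7); G = 7.9.
u_1 = α_1·G − ½·(c_1)² = 4.2·7.9 − ½·4.2² = 24.36.

24.36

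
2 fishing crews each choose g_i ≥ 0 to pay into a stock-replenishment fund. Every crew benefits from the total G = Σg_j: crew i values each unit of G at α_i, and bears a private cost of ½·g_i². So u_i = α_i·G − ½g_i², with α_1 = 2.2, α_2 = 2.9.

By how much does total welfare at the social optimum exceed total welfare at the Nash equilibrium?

Crew i's FOC: ∂u_i/∂g_i = α_i − g_i = 0, so g_i* = α_i.
NE contributions = (2.2, 2.9); G = 5.1.
W^NE = (Σα)·G − ½Σα_i² = 5.1² − ½·13.25 = 19.385.
Planner sets g_i = Σα_j = 5.1 for every i, so G^SO = 2·5.1 = 10.2.
W^SO = (Σα)·G^SO − ½·2·(Σα)² = (2/2)·5.1² = 26.01.
Deadweight loss = W^SO − W^NE = 6.625.

6.625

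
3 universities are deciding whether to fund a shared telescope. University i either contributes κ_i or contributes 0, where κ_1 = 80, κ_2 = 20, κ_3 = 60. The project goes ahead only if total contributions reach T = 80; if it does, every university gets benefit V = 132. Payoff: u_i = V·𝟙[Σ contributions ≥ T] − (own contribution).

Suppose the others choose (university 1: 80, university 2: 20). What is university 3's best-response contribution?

Others' total = 100 ≥ 80; contributing adds cost 60 for no extra benefit.
Best response: 0.

0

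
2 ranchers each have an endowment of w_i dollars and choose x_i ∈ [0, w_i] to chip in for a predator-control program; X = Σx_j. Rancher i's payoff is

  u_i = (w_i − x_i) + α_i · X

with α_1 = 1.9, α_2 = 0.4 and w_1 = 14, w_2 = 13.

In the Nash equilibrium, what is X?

∂u_i/∂x_i = α_i − 1, so rancher i contributes w_i if α_i > 1, else 0.
α_i > 1 for i ∈ {1}; NE contributions (14, 0), X = 14.

14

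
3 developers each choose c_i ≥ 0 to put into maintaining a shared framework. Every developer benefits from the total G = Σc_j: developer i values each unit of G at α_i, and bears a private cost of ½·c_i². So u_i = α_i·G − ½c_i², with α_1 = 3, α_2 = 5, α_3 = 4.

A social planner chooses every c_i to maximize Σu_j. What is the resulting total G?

36

Planner FOC: ∂(Σu_j)/∂c_i = (Σα_j) − c_i = 0, so c_i^SO = Σα_j = 12 for every i; G^SO = 36.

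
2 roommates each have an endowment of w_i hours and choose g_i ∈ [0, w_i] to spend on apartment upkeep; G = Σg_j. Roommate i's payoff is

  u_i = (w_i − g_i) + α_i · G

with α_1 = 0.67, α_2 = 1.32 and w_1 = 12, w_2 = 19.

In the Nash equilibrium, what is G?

∂u_i/∂g_i = α_i − 1, so roommate i contributes w_i if α_i > 1, else 0.
α_i > 1 for i ∈ {2}; NE contributions (0, 19), G = 19.

19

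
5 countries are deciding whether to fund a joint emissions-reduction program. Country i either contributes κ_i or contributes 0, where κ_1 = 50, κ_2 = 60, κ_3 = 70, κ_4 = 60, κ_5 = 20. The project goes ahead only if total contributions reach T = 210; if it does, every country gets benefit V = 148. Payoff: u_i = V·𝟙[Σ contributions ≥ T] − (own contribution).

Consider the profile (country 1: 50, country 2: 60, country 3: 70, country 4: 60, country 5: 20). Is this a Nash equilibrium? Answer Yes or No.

Total = 260 ≥ 210: provided.
Country 1 (pledges 50, payoff 98): dropping to 0 → total 210, payoff 148. Profitable deviation.

No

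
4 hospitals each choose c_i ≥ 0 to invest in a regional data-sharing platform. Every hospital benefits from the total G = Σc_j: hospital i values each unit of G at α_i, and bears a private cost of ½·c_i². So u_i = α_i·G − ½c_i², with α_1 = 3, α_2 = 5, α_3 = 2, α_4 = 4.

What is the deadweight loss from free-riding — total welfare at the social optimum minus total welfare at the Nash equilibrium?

223

Hospital i's FOC: ∂u_i/∂c_i = α_i − c_i = 0, so c_i* = α_i.
NE contributions = (3, 5, 2, 4); G = 14.
W^NE = (Σα)·G − ½Σα_i² = 14² − ½·54 = 169.
Planner sets c_i = Σα_j = 14 for every i, so G^SO = 4·14 = 56.
W^SO = (Σα)·G^SO − ½·4·(Σα)² = (4/2)·14² = 392.
Deadweight loss = W^SO − W^NE = 223.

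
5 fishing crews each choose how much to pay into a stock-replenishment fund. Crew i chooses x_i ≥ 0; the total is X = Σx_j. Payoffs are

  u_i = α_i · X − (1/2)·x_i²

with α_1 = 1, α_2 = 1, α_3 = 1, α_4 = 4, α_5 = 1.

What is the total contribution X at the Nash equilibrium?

Crew i's FOC: ∂u_i/∂x_i = α_i − x_i = 0, so x_i* = α_i.
NE contributions = (1, 1, 1, 4, 1); X = 8.

8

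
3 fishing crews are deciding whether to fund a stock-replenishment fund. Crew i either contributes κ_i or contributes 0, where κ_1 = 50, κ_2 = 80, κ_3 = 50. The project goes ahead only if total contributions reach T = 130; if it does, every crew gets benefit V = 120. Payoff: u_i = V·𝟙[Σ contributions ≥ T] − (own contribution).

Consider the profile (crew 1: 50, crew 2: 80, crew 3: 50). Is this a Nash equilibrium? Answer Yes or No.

No

Total = 180 ≥ 130: provided.
Crew 1 (pledges 50, payoff 70): dropping to 0 → total 130, payoff 120. Profitable deviation.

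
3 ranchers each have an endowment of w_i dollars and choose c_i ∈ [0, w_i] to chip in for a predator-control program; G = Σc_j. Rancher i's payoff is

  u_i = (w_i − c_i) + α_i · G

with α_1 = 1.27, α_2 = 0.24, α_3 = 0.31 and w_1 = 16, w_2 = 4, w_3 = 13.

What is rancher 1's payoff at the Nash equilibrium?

20.32

∂u_i/∂c_i = α_i − 1, so rancher i contributes w_i if α_i > 1, else 0.
α_i > 1 for i ∈ {1}; NE contributions (16, 0, 0), G = 16.
u_1 = (16 − 16) + 1.27·16 = 20.32.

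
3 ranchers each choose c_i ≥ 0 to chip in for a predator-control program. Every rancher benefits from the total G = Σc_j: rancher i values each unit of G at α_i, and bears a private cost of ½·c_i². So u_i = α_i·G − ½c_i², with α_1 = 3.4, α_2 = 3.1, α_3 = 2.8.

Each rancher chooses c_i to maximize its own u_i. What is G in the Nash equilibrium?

Rancher i's FOC: ∂u_i/∂c_i = α_i − c_i = 0, so c_i* = α_i.
NE contributions = (3.4, 3.1, 2.8); G = 9.3.

9.3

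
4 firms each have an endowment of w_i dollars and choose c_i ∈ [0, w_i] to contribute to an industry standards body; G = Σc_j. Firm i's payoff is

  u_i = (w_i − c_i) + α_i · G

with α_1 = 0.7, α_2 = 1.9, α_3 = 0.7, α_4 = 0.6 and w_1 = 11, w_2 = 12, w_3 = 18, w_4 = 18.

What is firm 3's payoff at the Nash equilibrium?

∂u_i/∂c_i = α_i − 1, so firm i contributes w_i if α_i > 1, else 0.
α_i > 1 for i ∈ {2}; NE contributions (0, 12, 0, 0), G = 12.
u_3 = (18 − 0) + 0.7·12 = 26.4.

26.4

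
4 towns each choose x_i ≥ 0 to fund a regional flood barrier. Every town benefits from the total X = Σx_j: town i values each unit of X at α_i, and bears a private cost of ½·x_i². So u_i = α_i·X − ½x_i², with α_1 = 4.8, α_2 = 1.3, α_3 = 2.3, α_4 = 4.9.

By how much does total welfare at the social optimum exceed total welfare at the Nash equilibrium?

203.905

Town i's FOC: ∂u_i/∂x_i = α_i − x_i = 0, so x_i* = α_i.
NE contributions = (4.8, 1.3, 2.3, 4.9); X = 13.3.
W^NE = (Σα)·X − ½Σα_i² = 13.3² − ½·54.03 = 149.875.
Planner sets x_i = Σα_j = 13.3 for every i, so X^SO = 4·13.3 = 53.2.
W^SO = (Σα)·X^SO − ½·4·(Σα)² = (4/2)·13.3² = 353.78.
Deadweight loss = W^SO − W^NE = 203.905.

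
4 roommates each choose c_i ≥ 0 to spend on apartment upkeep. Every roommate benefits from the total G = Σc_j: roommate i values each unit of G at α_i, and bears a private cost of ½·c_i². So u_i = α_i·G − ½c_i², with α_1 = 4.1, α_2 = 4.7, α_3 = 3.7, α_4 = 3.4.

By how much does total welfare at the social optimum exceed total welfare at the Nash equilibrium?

284.885

Roommate i's FOC: ∂u_i/∂c_i = α_i − c_i = 0, so c_i* = α_i.
NE contributions = (4.1, 4.7, 3.7, 3.4); G = 15.9.
W^NE = (Σα)·G − ½Σα_i² = 15.9² − ½·64.15 = 220.735.
Planner sets c_i = Σα_j = 15.9 for every i, so G^SO = 4·15.9 = 63.6.
W^SO = (Σα)·G^SO − ½·4·(Σα)² = (4/2)·15.9² = 505.62.
Deadweight loss = W^SO − W^NE = 284.885.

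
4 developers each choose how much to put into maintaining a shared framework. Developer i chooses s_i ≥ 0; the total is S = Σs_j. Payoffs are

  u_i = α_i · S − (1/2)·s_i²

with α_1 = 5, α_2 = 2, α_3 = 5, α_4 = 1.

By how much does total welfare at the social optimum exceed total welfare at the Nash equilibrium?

196.5

Developer i's FOC: ∂u_i/∂s_i = α_i − s_i = 0, so s_i* = α_i.
NE contributions = (5, 2, 5, 1); S = 13.
W^NE = (Σα)·S − ½Σα_i² = 13² − ½·55 = 141.5.
Planner sets s_i = Σα_j = 13 for every i, so S^SO = 4·13 = 52.
W^SO = (Σα)·S^SO − ½·4·(Σα)² = (4/2)·13² = 338.
Deadweight loss = W^SO − W^NE = 196.5.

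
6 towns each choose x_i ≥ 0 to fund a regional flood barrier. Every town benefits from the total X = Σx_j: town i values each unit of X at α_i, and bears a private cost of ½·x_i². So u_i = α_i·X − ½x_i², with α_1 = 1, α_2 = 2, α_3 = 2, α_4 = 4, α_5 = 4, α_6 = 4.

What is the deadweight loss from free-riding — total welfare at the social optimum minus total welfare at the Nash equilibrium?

Town i's FOC: ∂u_i/∂x_i = α_i − x_i = 0, so x_i* = α_i.
NE contributions = (1, 2, 2, 4, 4, 4); X = 17.
W^NE = (Σα)·X − ½Σα_i² = 17² − ½·57 = 260.5.
Planner sets x_i = Σα_j = 17 for every i, so X^SO = 6·17 = 102.
W^SO = (Σα)·X^SO − ½·6·(Σα)² = (6/2)·17² = 867.
Deadweight loss = W^SO − W^NE = 606.5.

606.5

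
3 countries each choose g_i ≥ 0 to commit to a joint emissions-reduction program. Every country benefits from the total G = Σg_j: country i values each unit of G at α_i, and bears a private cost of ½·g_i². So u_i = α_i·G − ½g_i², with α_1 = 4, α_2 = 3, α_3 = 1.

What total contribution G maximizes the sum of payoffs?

24

Planner FOC: ∂(Σu_j)/∂g_i = (Σα_j) − g_i = 0, so g_i^SO = Σα_j = 8 for every i; G^SO = 24.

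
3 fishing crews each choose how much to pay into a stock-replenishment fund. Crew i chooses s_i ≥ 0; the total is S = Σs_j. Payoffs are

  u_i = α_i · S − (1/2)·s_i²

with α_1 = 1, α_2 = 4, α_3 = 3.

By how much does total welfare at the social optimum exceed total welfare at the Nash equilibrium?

Crew i's FOC: ∂u_i/∂s_i = α_i − s_i = 0, so s_i* = α_i.
NE contributions = (1, 4, 3); S = 8.
W^NE = (Σα)·S − ½Σα_i² = 8² − ½·26 = 51.
Planner sets s_i = Σα_j = 8 for every i, so S^SO = 3·8 = 24.
W^SO = (Σα)·S^SO − ½·3·(Σα)² = (3/2)·8² = 96.
Deadweight loss = W^SO − W^NE = 45.

45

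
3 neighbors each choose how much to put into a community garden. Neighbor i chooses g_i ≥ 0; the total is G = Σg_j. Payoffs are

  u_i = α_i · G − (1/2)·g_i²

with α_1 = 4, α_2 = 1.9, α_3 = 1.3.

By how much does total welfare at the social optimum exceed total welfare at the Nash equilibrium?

Neighbor i's FOC: ∂u_i/∂g_i = α_i − g_i = 0, so g_i* = α_i.
NE contributions = (4, 1.9, 1.3); G = 7.2.
W^NE = (Σα)·G − ½Σα_i² = 7.2² − ½·21.3 = 41.19.
Planner sets g_i = Σα_j = 7.2 for every i, so G^SO = 3·7.2 = 21.6.
W^SO = (Σα)·G^SO − ½·3·(Σα)² = (3/2)·7.2² = 77.76.
Deadweight loss = W^SO − W^NE = 36.57.

36.57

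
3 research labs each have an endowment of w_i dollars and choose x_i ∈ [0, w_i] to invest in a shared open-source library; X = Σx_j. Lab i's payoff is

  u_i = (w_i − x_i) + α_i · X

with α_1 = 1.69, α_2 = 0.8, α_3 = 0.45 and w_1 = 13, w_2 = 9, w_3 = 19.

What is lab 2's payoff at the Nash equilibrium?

∂u_i/∂x_i = α_i − 1, so lab i contributes w_i if α_i > 1, else 0.
α_i > 1 for i ∈ {1}; NE contributions (13, 0, 0), X = 13.
u_2 = (9 − 0) + 0.8·13 = 19.4.

19.4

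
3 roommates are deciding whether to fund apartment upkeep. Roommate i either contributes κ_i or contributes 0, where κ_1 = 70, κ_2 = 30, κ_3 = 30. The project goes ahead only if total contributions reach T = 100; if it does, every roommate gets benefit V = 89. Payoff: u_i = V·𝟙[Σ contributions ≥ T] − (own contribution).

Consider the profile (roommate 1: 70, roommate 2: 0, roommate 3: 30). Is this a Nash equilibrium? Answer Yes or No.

Total = 100 ≥ 100: provided.
Roommate 1 (pledges 70, payoff 19): dropping to 0 → total 30, payoff 0. No gain.
Roommate 2 (pledges 0, payoff 89): pledging 30 → total 130, payoff 59. No gain.
Roommate 3 (pledges 30, payoff 59): dropping to 0 → total 70, payoff 0. No gain.

Yes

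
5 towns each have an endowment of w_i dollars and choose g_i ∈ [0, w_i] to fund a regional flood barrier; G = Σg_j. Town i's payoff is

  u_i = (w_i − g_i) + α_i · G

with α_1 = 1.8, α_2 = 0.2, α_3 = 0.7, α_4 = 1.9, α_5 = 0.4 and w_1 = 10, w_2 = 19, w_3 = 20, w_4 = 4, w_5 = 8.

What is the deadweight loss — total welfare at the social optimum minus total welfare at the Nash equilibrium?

∂u_i/∂g_i = α_i − 1, so town i contributes w_i if α_i > 1, else 0.
α_i > 1 for i ∈ {1, 4}; NE contributions (10, 0, 0, 4, 0), G = 14.
W^NE = Σw_i − G^NE + (Σα_i)·G^NE = 61 + 4·14 = 117.
Planner: ∂(Σu_j)/∂g_i = Σα_j − 1 = 4 > 0, so everyone contributes w_i; G^SO = 61, W^SO = 61 + 4·61 = 305.
Deadweight loss = 188.

188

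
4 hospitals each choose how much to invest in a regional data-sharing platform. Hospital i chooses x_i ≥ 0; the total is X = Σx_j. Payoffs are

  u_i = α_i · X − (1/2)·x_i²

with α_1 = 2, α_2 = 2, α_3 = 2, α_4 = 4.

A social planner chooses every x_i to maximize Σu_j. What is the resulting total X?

Planner FOC: ∂(Σu_j)/∂x_i = (Σα_j) − x_i = 0, so x_i^SO = Σα_j = 10 for every i; X^SO = 40.

40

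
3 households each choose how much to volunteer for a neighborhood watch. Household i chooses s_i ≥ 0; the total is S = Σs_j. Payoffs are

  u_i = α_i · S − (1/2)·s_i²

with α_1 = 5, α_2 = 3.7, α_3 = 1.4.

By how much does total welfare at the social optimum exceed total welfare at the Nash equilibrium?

Household i's FOC: ∂u_i/∂s_i = α_i − s_i = 0, so s_i* = α_i.
NE contributions = (5, 3.7, 1.4); S = 10.1.
W^NE = (Σα)·S − ½Σα_i² = 10.1² − ½·40.65 = 81.685.
Planner sets s_i = Σα_j = 10.1 for every i, so S^SO = 3·10.1 = 30.3.
W^SO = (Σα)·S^SO − ½·3·(Σα)² = (3/2)·10.1² = 153.015.
Deadweight loss = W^SO − W^NE = 71.33.

71.33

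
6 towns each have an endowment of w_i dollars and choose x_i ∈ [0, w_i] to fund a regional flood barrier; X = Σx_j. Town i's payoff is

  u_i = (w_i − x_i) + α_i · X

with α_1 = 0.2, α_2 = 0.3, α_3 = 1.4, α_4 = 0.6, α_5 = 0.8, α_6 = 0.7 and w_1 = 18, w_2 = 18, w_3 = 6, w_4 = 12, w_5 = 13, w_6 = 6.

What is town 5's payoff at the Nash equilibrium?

∂u_i/∂x_i = α_i − 1, so town i contributes w_i if α_i > 1, else 0.
α_i > 1 for i ∈ {3}; NE contributions (0, 0, 6, 0, 0, 0), X = 6.
u_5 = (13 − 0) + 0.8·6 = 17.8.

17.8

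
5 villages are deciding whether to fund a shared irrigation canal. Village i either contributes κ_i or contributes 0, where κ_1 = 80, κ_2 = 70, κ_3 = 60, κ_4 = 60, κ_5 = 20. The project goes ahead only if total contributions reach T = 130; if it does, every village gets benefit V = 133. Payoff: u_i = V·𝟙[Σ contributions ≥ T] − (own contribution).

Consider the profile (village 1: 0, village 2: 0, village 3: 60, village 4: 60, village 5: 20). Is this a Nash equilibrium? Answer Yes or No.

Yes

Total = 140 ≥ 130: provided.
Village 1 (pledges 0, payoff 133): pledging 80 → total 220, payoff 53. No gain.
Village 2 (pledges 0, payoff 133): pledging 70 → total 210, payoff 63. No gain.
Village 3 (pledges 60, payoff 73): dropping to 0 → total 80, payoff 0. No gain.
Village 4 (pledges 60, payoff 73): dropping to 0 → total 80, payoff 0. No gain.
Village 5 (pledges 20, payoff 113): dropping to 0 → total 120, payoff 0. No gain.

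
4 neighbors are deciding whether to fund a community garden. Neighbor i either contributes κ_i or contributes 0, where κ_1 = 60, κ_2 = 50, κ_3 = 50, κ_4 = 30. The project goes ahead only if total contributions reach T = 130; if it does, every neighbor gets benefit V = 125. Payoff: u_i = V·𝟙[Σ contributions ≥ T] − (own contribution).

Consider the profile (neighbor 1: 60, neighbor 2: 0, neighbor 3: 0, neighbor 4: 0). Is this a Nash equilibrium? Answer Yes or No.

No

Total = 60 < 130: not provided.
Neighbor 1 (pledges 60, payoff -60): dropping to 0 → total 0, payoff 0. Profitable deviation.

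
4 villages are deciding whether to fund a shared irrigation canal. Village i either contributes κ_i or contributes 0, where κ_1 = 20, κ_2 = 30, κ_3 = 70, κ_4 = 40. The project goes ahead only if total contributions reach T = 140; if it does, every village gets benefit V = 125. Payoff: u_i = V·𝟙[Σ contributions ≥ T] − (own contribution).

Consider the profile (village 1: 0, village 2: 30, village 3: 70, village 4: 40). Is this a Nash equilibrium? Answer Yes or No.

Total = 140 ≥ 140: provided.
Village 1 (pledges 0, payoff 125): pledging 20 → total 160, payoff 105. No gain.
Village 2 (pledges 30, payoff 95): dropping to 0 → total 110, payoff 0. No gain.
Village 3 (pledges 70, payoff 55): dropping to 0 → total 70, payoff 0. No gain.
Village 4 (pledges 40, payoff 85): dropping to 0 → total 100, payoff 0. No gain.

Yes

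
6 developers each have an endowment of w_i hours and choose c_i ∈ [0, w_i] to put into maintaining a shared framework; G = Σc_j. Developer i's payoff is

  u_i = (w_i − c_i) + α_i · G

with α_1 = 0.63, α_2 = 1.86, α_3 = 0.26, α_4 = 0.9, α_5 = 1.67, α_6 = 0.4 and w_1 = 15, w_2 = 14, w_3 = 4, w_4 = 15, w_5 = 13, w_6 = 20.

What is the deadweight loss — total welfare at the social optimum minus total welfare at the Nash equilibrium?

254.88

∂u_i/∂c_i = α_i − 1, so developer i contributes w_i if α_i > 1, else 0.
α_i > 1 for i ∈ {2, 5}; NE contributions (0, 14, 0, 0, 13, 0), G = 27.
W^NE = Σw_i − G^NE + (Σα_i)·G^NE = 81 + 4.72·27 = 208.44.
Planner: ∂(Σu_j)/∂c_i = Σα_j − 1 = 4.72 > 0, so everyone contributes w_i; G^SO = 81, W^SO = 81 + 4.72·81 = 463.32.
Deadweight loss = 254.88.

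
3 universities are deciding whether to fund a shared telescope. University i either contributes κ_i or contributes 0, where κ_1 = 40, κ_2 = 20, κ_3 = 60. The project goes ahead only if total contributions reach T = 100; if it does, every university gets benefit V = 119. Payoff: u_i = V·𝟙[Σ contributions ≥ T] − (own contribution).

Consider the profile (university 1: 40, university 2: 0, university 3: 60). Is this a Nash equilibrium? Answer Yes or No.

Total = 100 ≥ 100: provided.
University 1 (pledges 40, payoff 79): dropping to 0 → total 60, payoff 0. No gain.
University 2 (pledges 0, payoff 119): pledging 20 → total 120, payoff 99. No gain.
University 3 (pledges 60, payoff 59): dropping to 0 → total 40, payoff 0. No gain.

Yes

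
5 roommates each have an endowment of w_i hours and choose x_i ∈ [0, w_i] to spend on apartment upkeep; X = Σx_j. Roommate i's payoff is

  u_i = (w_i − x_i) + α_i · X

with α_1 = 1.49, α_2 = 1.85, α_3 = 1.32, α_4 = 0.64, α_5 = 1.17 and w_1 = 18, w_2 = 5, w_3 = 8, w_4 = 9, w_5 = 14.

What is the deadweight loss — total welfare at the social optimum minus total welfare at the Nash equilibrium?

∂u_i/∂x_i = α_i − 1, so roommate i contributes w_i if α_i > 1, else 0.
α_i > 1 for i ∈ {1, 2, 3, 5}; NE contributions (18, 5, 8, 0, 14), X = 45.
W^NE = Σw_i − X^NE + (Σα_i)·X^NE = 54 + 5.47·45 = 300.15.
Planner: ∂(Σu_j)/∂x_i = Σα_j − 1 = 5.47 > 0, so everyone contributes w_i; X^SO = 54, W^SO = 54 + 5.47·54 = 349.38.
Deadweight loss = 49.23.

49.23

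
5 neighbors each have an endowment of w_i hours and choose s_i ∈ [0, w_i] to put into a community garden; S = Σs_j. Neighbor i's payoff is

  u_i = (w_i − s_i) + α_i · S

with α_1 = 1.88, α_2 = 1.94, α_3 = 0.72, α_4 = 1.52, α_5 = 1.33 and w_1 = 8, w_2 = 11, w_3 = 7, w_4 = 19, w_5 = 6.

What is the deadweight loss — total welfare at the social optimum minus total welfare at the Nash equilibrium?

44.73

∂u_i/∂s_i = α_i − 1, so neighbor i contributes w_i if α_i > 1, else 0.
α_i > 1 for i ∈ {1, 2, 4, 5}; NE contributions (8, 11, 0, 19, 6), S = 44.
W^NE = Σw_i − S^NE + (Σα_i)·S^NE = 51 + 6.39·44 = 332.16.
Planner: ∂(Σu_j)/∂s_i = Σα_j − 1 = 6.39 > 0, so everyone contributes w_i; S^SO = 51, W^SO = 51 + 6.39·51 = 376.89.
Deadweight loss = 44.73.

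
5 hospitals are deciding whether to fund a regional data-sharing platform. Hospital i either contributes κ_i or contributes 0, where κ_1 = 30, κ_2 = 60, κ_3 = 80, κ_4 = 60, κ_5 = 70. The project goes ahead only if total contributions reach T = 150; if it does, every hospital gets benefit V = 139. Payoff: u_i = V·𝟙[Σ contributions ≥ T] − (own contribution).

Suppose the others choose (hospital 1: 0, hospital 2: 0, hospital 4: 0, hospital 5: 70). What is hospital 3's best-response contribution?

80

Others' total = 70. Contributing 80 brings total to 150 ≥ 150: gain V − κ_3 = 59.
Best response: 80.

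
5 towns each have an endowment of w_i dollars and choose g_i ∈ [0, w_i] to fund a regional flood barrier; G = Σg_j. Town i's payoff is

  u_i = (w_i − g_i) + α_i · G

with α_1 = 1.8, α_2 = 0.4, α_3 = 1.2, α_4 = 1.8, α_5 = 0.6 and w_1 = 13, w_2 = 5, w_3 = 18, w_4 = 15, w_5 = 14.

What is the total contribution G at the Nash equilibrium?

46

∂u_i/∂g_i = α_i − 1, so town i contributes w_i if α_i > 1, else 0.
α_i > 1 for i ∈ {1, 3, 4}; NE contributions (13, 0, 18, 15, 0), G = 46.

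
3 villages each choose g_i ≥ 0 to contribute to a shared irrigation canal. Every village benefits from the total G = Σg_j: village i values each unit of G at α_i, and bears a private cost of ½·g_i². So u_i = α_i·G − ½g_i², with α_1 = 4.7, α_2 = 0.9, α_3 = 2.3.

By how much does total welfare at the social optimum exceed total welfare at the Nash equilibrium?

Village i's FOC: ∂u_i/∂g_i = α_i − g_i = 0, so g_i* = α_i.
NE contributions = (4.7, 0.9, 2.3); G = 7.9.
W^NE = (Σα)·G − ½Σα_i² = 7.9² − ½·28.19 = 48.315.
Planner sets g_i = Σα_j = 7.9 for every i, so G^SO = 3·7.9 = 23.7.
W^SO = (Σα)·G^SO − ½·3·(Σα)² = (3/2)·7.9² = 93.615.
Deadweight loss = W^SO − W^NE = 45.3.

45.3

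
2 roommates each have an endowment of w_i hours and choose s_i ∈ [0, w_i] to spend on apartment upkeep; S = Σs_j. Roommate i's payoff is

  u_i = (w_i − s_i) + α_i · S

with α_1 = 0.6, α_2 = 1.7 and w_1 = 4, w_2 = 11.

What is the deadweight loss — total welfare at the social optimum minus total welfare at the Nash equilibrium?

5.2

∂u_i/∂s_i = α_i − 1, so roommate i contributes w_i if α_i > 1, else 0.
α_i > 1 for i ∈ {2}; NE contributions (0, 11), S = 11.
W^NE = Σw_i − S^NE + (Σα_i)·S^NE = 15 + 1.3·11 = 29.3.
Planner: ∂(Σu_j)/∂s_i = Σα_j − 1 = 1.3 > 0, so everyone contributes w_i; S^SO = 15, W^SO = 15 + 1.3·15 = 34.5.
Deadweight loss = 5.2.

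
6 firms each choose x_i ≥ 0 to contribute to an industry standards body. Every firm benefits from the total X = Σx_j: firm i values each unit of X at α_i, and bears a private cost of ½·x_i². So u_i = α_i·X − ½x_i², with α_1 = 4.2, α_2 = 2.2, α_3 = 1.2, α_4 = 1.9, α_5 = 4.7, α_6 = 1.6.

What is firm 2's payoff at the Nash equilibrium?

32.34

Firm i's FOC: ∂u_i/∂x_i = α_i − x_i = 0, so x_i* = α_i.
NE contributions = (4.2, 2.2, 1.2, 1.9, 4.7, 1.6); X = 15.8.
u_2 = α_2·X − ½·(x_2)² = 2.2·15.8 − ½·2.2² = 32.34.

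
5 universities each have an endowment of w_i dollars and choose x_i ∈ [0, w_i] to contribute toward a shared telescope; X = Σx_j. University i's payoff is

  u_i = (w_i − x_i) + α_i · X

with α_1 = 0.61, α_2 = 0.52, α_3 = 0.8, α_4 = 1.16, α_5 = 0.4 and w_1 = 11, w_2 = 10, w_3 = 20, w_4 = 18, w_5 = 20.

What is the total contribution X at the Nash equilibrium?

∂u_i/∂x_i = α_i − 1, so university i contributes w_i if α_i > 1, else 0.
α_i > 1 for i ∈ {4}; NE contributions (0, 0, 0, 18, 0), X = 18.

18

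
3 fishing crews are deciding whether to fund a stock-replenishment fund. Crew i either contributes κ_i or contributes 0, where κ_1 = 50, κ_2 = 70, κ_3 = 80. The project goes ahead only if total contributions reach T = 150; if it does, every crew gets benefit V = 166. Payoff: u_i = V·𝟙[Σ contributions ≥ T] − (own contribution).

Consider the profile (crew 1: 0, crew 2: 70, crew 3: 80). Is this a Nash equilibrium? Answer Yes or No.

Total = 150 ≥ 150: provided.
Crew 1 (pledges 0, payoff 166): pledging 50 → total 200, payoff 116. No gain.
Crew 2 (pledges 70, payoff 96): dropping to 0 → total 80, payoff 0. No gain.
Crew 3 (pledges 80, payoff 86): dropping to 0 → total 70, payoff 0. No gain.

Yes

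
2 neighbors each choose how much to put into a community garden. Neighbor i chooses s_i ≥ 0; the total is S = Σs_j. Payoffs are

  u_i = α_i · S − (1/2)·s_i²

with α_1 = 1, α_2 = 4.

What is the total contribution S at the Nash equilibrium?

Neighbor i's FOC: ∂u_i/∂s_i = α_i − s_i = 0, so s_i* = α_i.
NE contributions = (1, 4); S = 5.

5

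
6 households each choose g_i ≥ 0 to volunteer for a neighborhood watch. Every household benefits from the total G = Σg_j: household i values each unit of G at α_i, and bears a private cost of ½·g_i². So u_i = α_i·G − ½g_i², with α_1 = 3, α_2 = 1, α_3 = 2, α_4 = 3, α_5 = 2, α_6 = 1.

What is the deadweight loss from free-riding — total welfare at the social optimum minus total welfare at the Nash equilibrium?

Household i's FOC: ∂u_i/∂g_i = α_i − g_i = 0, so g_i* = α_i.
NE contributions = (3, 1, 2, 3, 2, 1); G = 12.
W^NE = (Σα)·G − ½Σα_i² = 12² − ½·28 = 130.
Planner sets g_i = Σα_j = 12 for every i, so G^SO = 6·12 = 72.
W^SO = (Σα)·G^SO − ½·6·(Σα)² = (6/2)·12² = 432.
Deadweight loss = W^SO − W^NE = 302.

302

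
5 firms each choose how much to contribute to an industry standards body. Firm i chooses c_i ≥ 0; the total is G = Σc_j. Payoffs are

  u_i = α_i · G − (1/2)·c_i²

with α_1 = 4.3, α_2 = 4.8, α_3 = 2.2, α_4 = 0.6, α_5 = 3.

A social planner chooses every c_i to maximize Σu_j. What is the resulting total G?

74.5

Planner FOC: ∂(Σu_j)/∂c_i = (Σα_j) − c_i = 0, so c_i^SO = Σα_j = 14.9 for every i; G^SO = 74.5.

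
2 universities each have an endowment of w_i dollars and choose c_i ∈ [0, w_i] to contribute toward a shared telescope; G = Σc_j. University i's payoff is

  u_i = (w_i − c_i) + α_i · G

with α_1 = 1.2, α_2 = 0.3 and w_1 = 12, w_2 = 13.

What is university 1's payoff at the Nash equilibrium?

14.4

∂u_i/∂c_i = α_i − 1, so university i contributes w_i if α_i > 1, else 0.
α_i > 1 for i ∈ {1}; NE contributions (12, 0), G = 12.
u_1 = (12 − 12) + 1.2·12 = 14.4.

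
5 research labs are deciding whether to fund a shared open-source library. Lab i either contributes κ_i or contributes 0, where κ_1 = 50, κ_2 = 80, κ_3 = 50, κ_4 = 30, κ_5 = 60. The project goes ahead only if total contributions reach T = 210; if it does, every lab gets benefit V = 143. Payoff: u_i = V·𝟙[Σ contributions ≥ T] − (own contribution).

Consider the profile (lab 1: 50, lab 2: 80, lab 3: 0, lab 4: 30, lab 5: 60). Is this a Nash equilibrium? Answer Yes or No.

Yes

Total = 220 ≥ 210: provided.
Lab 1 (pledges 50, payoff 93): dropping to 0 → total 170, payoff 0. No gain.
Lab 2 (pledges 80, payoff 63): dropping to 0 → total 140, payoff 0. No gain.
Lab 3 (pledges 0, payoff 143): pledging 50 → total 270, payoff 93. No gain.
Lab 4 (pledges 30, payoff 113): dropping to 0 → total 190, payoff 0. No gain.
Lab 5 (pledges 60, payoff 83): dropping to 0 → total 160, payoff 0. No gain.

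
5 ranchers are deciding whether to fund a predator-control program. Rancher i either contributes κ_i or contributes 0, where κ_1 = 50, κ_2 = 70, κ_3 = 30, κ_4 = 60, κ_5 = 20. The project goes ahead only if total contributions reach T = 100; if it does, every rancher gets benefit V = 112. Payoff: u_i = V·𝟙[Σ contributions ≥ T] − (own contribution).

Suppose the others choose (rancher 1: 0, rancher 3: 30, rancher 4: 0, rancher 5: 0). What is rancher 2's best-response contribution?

70

Others' total = 30. Contributing 70 brings total to 100 ≥ 100: gain V − κ_2 = 42.
Best response: 70.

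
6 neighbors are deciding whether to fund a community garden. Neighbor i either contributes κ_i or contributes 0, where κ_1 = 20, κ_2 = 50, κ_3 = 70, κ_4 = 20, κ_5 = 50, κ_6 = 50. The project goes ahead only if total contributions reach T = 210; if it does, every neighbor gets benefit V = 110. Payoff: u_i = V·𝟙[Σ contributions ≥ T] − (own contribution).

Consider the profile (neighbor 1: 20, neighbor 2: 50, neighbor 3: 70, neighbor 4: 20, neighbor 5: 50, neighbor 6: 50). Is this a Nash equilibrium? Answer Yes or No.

No

Total = 260 ≥ 210: provided.
Neighbor 1 (pledges 20, payoff 90): dropping to 0 → total 240, payoff 110. Profitable deviation.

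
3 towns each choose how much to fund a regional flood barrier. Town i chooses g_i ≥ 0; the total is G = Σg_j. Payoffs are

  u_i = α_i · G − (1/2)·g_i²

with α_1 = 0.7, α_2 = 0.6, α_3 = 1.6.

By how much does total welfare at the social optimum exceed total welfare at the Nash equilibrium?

5.91

Town i's FOC: ∂u_i/∂g_i = α_i − g_i = 0, so g_i* = α_i.
NE contributions = (0.7, 0.6, 1.6); G = 2.9.
W^NE = (Σα)·G − ½Σα_i² = 2.9² − ½·3.41 = 6.705.
Planner sets g_i = Σα_j = 2.9 for every i, so G^SO = 3·2.9 = 8.7.
W^SO = (Σα)·G^SO − ½·3·(Σα)² = (3/2)·2.9² = 12.615.
Deadweight loss = W^SO − W^NE = 5.91.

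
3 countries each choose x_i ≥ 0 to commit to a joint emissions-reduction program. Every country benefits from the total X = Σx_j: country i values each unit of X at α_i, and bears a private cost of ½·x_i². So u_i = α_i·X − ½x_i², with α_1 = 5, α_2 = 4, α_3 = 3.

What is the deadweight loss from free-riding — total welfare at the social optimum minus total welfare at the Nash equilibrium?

Country i's FOC: ∂u_i/∂x_i = α_i − x_i = 0, so x_i* = α_i.
NE contributions = (5, 4, 3); X = 12.
W^NE = (Σα)·X − ½Σα_i² = 12² − ½·50 = 119.
Planner sets x_i = Σα_j = 12 for every i, so X^SO = 3·12 = 36.
W^SO = (Σα)·X^SO − ½·3·(Σα)² = (3/2)·12² = 216.
Deadweight loss = W^SO − W^NE = 97.

97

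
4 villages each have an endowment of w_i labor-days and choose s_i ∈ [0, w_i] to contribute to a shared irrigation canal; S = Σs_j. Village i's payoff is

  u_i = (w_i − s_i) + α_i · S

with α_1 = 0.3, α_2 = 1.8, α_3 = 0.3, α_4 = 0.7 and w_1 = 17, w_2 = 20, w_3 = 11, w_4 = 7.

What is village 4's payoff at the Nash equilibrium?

21

∂u_i/∂s_i = α_i − 1, so village i contributes w_i if α_i > 1, else 0.
α_i > 1 for i ∈ {2}; NE contributions (0, 20, 0, 0), S = 20.
u_4 = (7 − 0) + 0.7·20 = 21.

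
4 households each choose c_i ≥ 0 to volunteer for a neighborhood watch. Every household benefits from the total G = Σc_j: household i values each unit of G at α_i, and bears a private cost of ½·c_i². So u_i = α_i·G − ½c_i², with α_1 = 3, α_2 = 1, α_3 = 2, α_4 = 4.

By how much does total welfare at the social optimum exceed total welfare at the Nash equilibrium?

115

Household i's FOC: ∂u_i/∂c_i = α_i − c_i = 0, so c_i* = α_i.
NE contributions = (3, 1, 2, 4); G = 10.
W^NE = (Σα)·G − ½Σα_i² = 10² − ½·30 = 85.
Planner sets c_i = Σα_j = 10 for every i, so G^SO = 4·10 = 40.
W^SO = (Σα)·G^SO − ½·4·(Σα)² = (4/2)·10² = 200.
Deadweight loss = W^SO − W^NE = 115.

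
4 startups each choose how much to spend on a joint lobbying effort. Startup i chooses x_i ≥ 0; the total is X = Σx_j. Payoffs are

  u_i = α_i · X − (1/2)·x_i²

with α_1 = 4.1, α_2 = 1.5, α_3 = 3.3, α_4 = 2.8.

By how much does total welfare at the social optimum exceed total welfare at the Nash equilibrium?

155.785

Startup i's FOC: ∂u_i/∂x_i = α_i − x_i = 0, so x_i* = α_i.
NE contributions = (4.1, 1.5, 3.3, 2.8); X = 11.7.
W^NE = (Σα)·X − ½Σα_i² = 11.7² − ½·37.79 = 117.995.
Planner sets x_i = Σα_j = 11.7 for every i, so X^SO = 4·11.7 = 46.8.
W^SO = (Σα)·X^SO − ½·4·(Σα)² = (4/2)·11.7² = 273.78.
Deadweight loss = W^SO − W^NE = 155.785.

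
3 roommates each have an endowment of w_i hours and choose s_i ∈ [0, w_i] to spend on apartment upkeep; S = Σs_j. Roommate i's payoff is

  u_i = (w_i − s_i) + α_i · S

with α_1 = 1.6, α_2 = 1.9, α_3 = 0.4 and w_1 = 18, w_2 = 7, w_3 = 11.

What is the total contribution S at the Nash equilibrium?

∂u_i/∂s_i = α_i − 1, so roommate i contributes w_i if α_i > 1, else 0.
α_i > 1 for i ∈ {1, 2}; NE contributions (18, 7, 0), S = 25.

25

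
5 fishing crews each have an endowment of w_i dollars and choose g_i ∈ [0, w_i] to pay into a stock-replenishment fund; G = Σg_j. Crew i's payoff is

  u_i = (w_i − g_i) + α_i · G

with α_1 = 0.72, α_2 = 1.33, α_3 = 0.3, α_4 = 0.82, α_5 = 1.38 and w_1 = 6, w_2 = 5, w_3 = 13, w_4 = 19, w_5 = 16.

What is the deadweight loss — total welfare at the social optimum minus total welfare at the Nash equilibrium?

134.9

∂u_i/∂g_i = α_i − 1, so crew i contributes w_i if α_i > 1, else 0.
α_i > 1 for i ∈ {2, 5}; NE contributions (0, 5, 0, 0, 16), G = 21.
W^NE = Σw_i − G^NE + (Σα_i)·G^NE = 59 + 3.55·21 = 133.55.
Planner: ∂(Σu_j)/∂g_i = Σα_j − 1 = 3.55 > 0, so everyone contributes w_i; G^SO = 59, W^SO = 59 + 3.55·59 = 268.45.
Deadweight loss = 134.9.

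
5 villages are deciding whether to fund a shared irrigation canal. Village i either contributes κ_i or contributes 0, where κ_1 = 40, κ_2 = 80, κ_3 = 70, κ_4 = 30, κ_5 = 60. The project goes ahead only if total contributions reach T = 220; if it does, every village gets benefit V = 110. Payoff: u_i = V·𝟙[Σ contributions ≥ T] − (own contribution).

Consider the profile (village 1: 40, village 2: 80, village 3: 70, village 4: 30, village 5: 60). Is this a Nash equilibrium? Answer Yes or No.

Total = 280 ≥ 220: provided.
Village 1 (pledges 40, payoff 70): dropping to 0 → total 240, payoff 110. Profitable deviation.

No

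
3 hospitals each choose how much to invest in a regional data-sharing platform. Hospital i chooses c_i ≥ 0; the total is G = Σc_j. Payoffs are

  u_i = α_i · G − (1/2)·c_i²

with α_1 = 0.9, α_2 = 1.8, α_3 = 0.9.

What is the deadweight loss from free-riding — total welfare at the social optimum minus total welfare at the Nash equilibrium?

8.91

Hospital i's FOC: ∂u_i/∂c_i = α_i − c_i = 0, so c_i* = α_i.
NE contributions = (0.9, 1.8, 0.9); G = 3.6.
W^NE = (Σα)·G − ½Σα_i² = 3.6² − ½·4.86 = 10.53.
Planner sets c_i = Σα_j = 3.6 for every i, so G^SO = 3·3.6 = 10.8.
W^SO = (Σα)·G^SO − ½·3·(Σα)² = (3/2)·3.6² = 19.44.
Deadweight loss = W^SO − W^NE = 8.91.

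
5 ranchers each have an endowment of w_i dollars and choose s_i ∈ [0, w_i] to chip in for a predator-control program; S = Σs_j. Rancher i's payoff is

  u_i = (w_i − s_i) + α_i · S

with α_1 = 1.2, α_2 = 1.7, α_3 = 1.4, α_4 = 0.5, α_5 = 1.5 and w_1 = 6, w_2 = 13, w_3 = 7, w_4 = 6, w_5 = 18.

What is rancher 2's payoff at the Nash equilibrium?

∂u_i/∂s_i = α_i − 1, so rancher i contributes w_i if α_i > 1, else 0.
α_i > 1 for i ∈ {1, 2, 3, 5}; NE contributions (6, 13, 7, 0, 18), S = 44.
u_2 = (13 − 13) + 1.7·44 = 74.8.

74.8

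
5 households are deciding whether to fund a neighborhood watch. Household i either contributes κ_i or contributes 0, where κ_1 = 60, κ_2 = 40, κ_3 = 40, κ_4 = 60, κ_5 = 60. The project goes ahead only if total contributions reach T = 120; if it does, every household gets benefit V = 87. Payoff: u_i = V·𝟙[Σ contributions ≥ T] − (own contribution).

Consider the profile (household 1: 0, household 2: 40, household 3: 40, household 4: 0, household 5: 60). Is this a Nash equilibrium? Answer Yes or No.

Yes

Total = 140 ≥ 120: provided.
Household 1 (pledges 0, payoff 87): pledging 60 → total 200, payoff 27. No gain.
Household 2 (pledges 40, payoff 47): dropping to 0 → total 100, payoff 0. No gain.
Household 3 (pledges 40, payoff 47): dropping to 0 → total 100, payoff 0. No gain.
Household 4 (pledges 0, payoff 87): pledging 60 → total 200, payoff 27. No gain.
Household 5 (pledges 60, payoff 27): dropping to 0 → total 80, payoff 0. No gain.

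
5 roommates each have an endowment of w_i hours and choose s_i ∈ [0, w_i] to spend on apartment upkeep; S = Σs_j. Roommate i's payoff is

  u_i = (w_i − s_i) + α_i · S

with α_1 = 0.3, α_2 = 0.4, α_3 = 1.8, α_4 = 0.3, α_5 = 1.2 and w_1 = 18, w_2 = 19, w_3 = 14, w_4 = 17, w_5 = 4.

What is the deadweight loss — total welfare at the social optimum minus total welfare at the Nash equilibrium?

162

∂u_i/∂s_i = α_i − 1, so roommate i contributes w_i if α_i > 1, else 0.
α_i > 1 for i ∈ {3, 5}; NE contributions (0, 0, 14, 0, 4), S = 18.
W^NE = Σw_i − S^NE + (Σα_i)·S^NE = 72 + 3·18 = 126.
Planner: ∂(Σu_j)/∂s_i = Σα_j − 1 = 3 > 0, so everyone contributes w_i; S^SO = 72, W^SO = 72 + 3·72 = 288.
Deadweight loss = 162.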